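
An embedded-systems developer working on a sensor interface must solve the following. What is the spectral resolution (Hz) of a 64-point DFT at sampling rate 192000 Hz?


DFT frequency resolution:
df = fs / N
   = 192000 / 64
   = 3000.0 Hz

3000.0 Hz


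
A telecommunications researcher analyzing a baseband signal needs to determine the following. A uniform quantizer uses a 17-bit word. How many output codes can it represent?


Number of quantization levels = 2^N
= 2^17
= 131072

131072


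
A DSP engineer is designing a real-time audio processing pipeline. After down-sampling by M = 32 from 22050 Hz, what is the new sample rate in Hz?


Decimation reduces the sample rate:
fs_out = fs_in / M
       = 22050 / 32
       = 689.0625 Hz

689.0625 Hz


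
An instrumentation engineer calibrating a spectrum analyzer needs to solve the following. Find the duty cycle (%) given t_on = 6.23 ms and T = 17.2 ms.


Duty cycle as a percentage:
DC = (t_on / T) * 100
   = (6.23 / 17.2) * 100
   = 0.362209 * 100
   = 36.22 %

36.22 %


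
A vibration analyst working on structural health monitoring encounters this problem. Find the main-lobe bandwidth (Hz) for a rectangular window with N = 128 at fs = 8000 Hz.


Main lobe width for a rectangular window:
Width = 2 * fs / N
      = 2 * 8000 / 128
      = 16000 / 128
      = 125.0 Hz

125.0 Hz


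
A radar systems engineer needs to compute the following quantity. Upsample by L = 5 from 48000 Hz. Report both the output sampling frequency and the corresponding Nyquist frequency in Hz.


Step 1 — output sample rate after interpolation by L:
fs_out = L * fs_in = 5 * 48000 = 240000 Hz

Step 2 — Nyquist frequency of the output stream:
f_Nyq = fs_out / 2 = 240000 / 2 = 120000.0 Hz

fs_out = 240000 Hz; f_Nyquist = 120000.0 Hz


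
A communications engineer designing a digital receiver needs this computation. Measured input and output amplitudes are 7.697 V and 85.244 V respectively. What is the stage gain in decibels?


Voltage gain in dB:
G = 20 * log10(Vout / Vin)
  = 20 * log10(85.244 / 7.697)
  = 20 * log10(11.074964)
  = 20 * 1.044342
  = 20.89 dB

20.89 dB


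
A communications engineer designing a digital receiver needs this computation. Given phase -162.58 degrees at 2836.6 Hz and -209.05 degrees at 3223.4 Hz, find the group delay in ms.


Group delay from phase difference:
tau = -d(phi)/d(omega)
d(phi) = -46.47 deg = -0.811055 rad
d(omega) = 2*pi*(3223.4 - 2836.6) = 2430.3361 rad/s
tau = -(-0.811055) / 2430.3361
    = 0.3337 ms

0.3337 ms


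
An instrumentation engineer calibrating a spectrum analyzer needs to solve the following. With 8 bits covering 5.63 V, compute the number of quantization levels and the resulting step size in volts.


Step 1 — number of quantization levels:
L = 2^N = 2^8 = 256

Step 2 — LSB step size:
delta = Vfs / L
      = 5.63 / 256
      = 0.02199219 V

Levels = 256; step size = 0.02199219 V


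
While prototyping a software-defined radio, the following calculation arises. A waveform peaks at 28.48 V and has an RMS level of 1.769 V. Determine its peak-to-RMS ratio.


Crest factor is the ratio of peak to RMS:
CF = V_peak / V_rms
   = 28.48 / 1.769
   = 16.0995

16.0995


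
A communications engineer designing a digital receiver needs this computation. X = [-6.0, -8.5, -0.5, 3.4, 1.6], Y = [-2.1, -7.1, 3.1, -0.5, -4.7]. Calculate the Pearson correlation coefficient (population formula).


Pearson correlation coefficient (population):
r = cov(X,Y) / (std(X) * std(Y))
Mean X = -2.0, Mean Y = -2.26
Cov(X,Y) = 7.916
Std(X) = 4.530342, Std(Y) = 3.499486
r = 0.4993

0.4993


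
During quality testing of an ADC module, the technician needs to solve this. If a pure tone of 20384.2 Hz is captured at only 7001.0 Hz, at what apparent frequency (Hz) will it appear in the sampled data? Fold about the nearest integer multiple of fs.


Compute the nearest integer multiple of fs to the signal:
n = round(20384.2 / 7001.0) = 3
f_alias = |20384.2 - 3 * 7001.0|
        = |20384.2 - 21003.0|
        = 618.8 Hz

618.8


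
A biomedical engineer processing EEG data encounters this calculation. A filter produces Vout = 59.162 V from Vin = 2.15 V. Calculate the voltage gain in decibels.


Voltage gain in dB:
G = 20 * log10(Vout / Vin)
  = 20 * log10(59.162 / 2.15)
  = 20 * log10(27.517209)
  = 20 * 1.439604
  = 28.79 dB

28.79 dB


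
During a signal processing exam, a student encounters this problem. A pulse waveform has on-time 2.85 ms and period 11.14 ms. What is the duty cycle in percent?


Duty cycle as a percentage:
DC = (t_on / T) * 100
   = (2.85 / 11.14) * 100
   = 0.255835 * 100
   = 25.58 %

25.58 %


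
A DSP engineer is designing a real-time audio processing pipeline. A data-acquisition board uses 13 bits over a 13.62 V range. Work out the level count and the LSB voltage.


Step 1 — number of quantization levels:
L = 2^N = 2^13 = 8192

Step 2 — LSB step size:
delta = Vfs / L
      = 13.62 / 8192
      = 0.0016626 V

Levels = 8192; step size = 0.0016626 V


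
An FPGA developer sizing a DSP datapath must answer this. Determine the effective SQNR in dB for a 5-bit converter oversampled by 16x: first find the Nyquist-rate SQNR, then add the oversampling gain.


Step 1 — baseline SQNR at Nyquist:
SQNR_base = 6.02*N + 1.76
          = 6.02*5 + 1.76
          = 31.86 dB

Step 2 — oversampling processing gain:
G = 10*log10(OSR) = 10*log10(16) = 12.04 dB

Step 3 — total:
SQNR_total = 31.86 + 12.04 = 43.9 dB

Base SQNR = 31.86 dB; oversampled SQNR = 43.9 dB


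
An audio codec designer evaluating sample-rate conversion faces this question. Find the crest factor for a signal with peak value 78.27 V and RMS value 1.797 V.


Crest factor is the ratio of peak to RMS:
CF = V_peak / V_rms
   = 78.27 / 1.797
   = 43.5559

43.5559


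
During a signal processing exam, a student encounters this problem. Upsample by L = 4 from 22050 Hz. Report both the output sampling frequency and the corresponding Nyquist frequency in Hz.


Step 1 — output sample rate after interpolation by L:
fs_out = L * fs_in = 4 * 22050 = 88200 Hz

Step 2 — Nyquist frequency of the output stream:
f_Nyq = fs_out / 2 = 88200 / 2 = 44100.0 Hz

fs_out = 88200 Hz; f_Nyquist = 44100.0 Hz


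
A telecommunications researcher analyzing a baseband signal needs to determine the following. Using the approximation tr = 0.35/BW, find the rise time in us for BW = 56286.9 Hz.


Rise time from bandwidth relationship:
tr = 0.35 / BW
   = 0.35 / 56286.9
   = 6.21814312e-06 s
   = 6.2181 us

6.2181 us


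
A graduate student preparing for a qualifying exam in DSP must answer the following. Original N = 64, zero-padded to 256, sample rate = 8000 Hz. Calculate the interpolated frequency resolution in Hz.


Frequency resolution after zero-padding:
N_padded = 64 * 4 = 256
df = fs / N_padded
   = 8000 / 256
   = 31.25 Hz

31.25 Hz


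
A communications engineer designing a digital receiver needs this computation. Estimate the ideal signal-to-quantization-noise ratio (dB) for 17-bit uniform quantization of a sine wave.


Theoretical SNR for a full-scale sinusoid:
SNR = 6.02 * N + 1.76
    = 6.02 * 17 + 1.76
    = 102.34 + 1.76
    = 104.1 dB

104.1 dB


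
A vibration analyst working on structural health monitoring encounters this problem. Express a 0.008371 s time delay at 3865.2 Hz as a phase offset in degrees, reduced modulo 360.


Phase shift from frequency and time delay:
phi = 360 * f * t_delay
    = 360 * 3865.2 * 0.008371
    = 11648.01 degrees
    mod 360 = 128.01 degrees

128.01 degrees


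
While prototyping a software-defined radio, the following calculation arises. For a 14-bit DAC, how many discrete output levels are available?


Number of quantization levels = 2^N
= 2^14
= 16384

16384


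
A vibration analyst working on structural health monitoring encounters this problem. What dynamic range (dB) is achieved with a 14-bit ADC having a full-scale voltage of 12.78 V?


Dynamic range from full-scale to LSB:
V_min = V_max / 2^bits = 12.78 / 2^14
DR = 20 * log10(V_max / V_min)
   = 20 * log10(2^14)
   = 20 * 14 * log10(2)
   = 84.29 dB

84.29 dB


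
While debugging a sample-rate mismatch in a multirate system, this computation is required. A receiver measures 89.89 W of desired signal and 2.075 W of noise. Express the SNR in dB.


SNR in decibels:
SNR = 10 * log10(Ps / Pn)
    = 10 * log10(89.89 / 2.075)
    = 10 * log10(43.3205)
    = 10 * 1.6367
    = 16.37 dB

16.37 dB


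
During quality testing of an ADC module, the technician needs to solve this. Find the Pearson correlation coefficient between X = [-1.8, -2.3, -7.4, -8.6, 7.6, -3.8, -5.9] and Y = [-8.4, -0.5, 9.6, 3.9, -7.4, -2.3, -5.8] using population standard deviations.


Pearson correlation coefficient (population):
r = cov(X,Y) / (std(X) * std(Y))
Mean X = -3.1714, Mean Y = -1.5571
Cov(X,Y) = -19.451224
Std(X) = 4.983606, Std(Y) = 6.034391
r = -0.6468

-0.6468


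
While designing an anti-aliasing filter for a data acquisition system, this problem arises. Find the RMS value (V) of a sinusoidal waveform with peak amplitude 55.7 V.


RMS voltage for a sinusoidal waveform:
V_rms = V_peak / sqrt(2)
      = 55.7 / 1.414214
      = 39.386 V

39.386 V


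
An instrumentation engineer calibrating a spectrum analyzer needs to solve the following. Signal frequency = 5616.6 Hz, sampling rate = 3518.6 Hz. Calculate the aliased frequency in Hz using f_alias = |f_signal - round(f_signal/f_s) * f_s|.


Compute the nearest integer multiple of fs to the signal:
n = round(5616.6 / 3518.6) = 2
f_alias = |5616.6 - 2 * 3518.6|
        = |5616.6 - 7037.2|
        = 1420.6 Hz

1420.6


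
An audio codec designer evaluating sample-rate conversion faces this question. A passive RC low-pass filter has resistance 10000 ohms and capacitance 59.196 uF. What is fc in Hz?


Cutoff frequency of a first-order RC filter:
fc = 1 / (2 * pi * R * C)
C = 59.196 uF = 5.9196e-05 F
fc = 1 / (2 * pi * 10000 * 5.9196e-05)
   = 1 / 3.719394374438
   = 0.268861 Hz

0.268861 Hz


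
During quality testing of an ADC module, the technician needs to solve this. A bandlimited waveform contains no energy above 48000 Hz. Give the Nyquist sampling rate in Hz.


The Nyquist rate is twice the maximum frequency component.
fs_min = 2 * fmax
      = 2 * 48000
      = 96000 Hz

96000


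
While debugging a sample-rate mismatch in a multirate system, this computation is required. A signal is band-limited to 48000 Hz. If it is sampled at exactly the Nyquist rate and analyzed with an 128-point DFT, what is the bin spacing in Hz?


Step 1 — Nyquist sampling rate:
fs = 2 * fmax = 2 * 48000 = 96000 Hz

Step 2 — DFT bin spacing:
df = fs / N = 96000 / 128 = 750.0 Hz

750.0 Hz


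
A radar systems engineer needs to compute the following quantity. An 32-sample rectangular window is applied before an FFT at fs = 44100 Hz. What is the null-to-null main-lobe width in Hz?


Main lobe width for a rectangular window:
Width = 2 * fs / N
      = 2 * 44100 / 32
      = 88200 / 32
      = 2756.25 Hz

2756.25 Hz


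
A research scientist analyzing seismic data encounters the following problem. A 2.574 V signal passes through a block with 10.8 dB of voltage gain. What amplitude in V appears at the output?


Output voltage from dB gain:
V_out = V_in * 10^(gain_dB / 20)
      = 2.574 * 10^(10.8 / 20)
      = 2.574 * 3.467369
      = 8.925 V

8.925 V


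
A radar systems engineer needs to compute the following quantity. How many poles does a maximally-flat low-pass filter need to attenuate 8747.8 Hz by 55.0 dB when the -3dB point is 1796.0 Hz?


Butterworth filter order formula:
n = log10(10^(A/10) - 1) / (2 * log10(f_stop/f_pass))
10^(55.0/10) - 1 = 316226.766
f_stop/f_pass = 8747.8 / 1796.0 = 4.8707
n = 3.9995 -> ceil = 4

4


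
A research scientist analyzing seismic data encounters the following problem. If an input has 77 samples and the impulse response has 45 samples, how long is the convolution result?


Linear convolution output length:
L = N + M - 1
  = 77 + 45 - 1
  = 121 samples

121


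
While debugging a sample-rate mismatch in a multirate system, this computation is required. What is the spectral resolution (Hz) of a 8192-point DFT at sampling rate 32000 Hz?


DFT frequency resolution:
df = fs / N
   = 32000 / 8192
   = 3.9062 Hz

3.9062 Hz


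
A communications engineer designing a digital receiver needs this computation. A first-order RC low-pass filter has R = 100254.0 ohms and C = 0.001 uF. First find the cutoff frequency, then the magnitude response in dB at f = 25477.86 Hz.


Step 1 — cutoff frequency:
fc = 1 / (2*pi*R*C)
C = 0.001 uF = 1e-09 F
fc = 1 / (2*pi*100254.0*1e-09)
   = 1587.517 Hz

Step 2 — magnitude at f = 25477.86 Hz:
|H(f)| = 1 / sqrt(1 + (f/fc)^2)
f/fc = 25477.86 / 1587.517 = 16.048874
|H| = 1 / sqrt(1 + 257.566357) = 0.0621891
|H|_dB = 20*log10(0.0621891) = -24.13 dB

fc = 1587.517 Hz; |H(25477.86 Hz)| = -24.13 dB


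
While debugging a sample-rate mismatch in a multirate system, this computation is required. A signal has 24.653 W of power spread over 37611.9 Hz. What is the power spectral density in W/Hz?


Power spectral density:
PSD = P / BW
    = 24.653 / 37611.9
    = 0.00065546 W/Hz

0.00065546 W/Hz


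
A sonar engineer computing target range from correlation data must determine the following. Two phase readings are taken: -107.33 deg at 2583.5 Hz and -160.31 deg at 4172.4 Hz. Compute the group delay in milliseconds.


Group delay from phase difference:
tau = -d(phi)/d(omega)
d(phi) = -52.98 deg = -0.924675 rad
d(omega) = 2*pi*(4172.4 - 2583.5) = 9983.3531 rad/s
tau = -(-0.924675) / 9983.3531
    = 0.0926 ms

0.0926 ms


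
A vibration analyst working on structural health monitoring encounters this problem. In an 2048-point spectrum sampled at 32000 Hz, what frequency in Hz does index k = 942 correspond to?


Frequency of DFT bin k:
f_k = k * fs / N
    = 942 * 32000 / 2048
    = 30144000 / 2048
    = 14718.75 Hz

14718.75 Hz


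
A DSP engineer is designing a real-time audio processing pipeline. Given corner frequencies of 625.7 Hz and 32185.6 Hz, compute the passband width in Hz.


Bandwidth is the difference of -3dB frequencies:
BW = f_high - f_low
   = 32185.6 - 625.7
   = 31559.9 Hz

31559.9 Hz


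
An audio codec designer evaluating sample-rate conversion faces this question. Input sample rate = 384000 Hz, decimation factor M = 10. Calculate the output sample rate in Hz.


Decimation reduces the sample rate:
fs_out = fs_in / M
       = 384000 / 10
       = 38400.0 Hz

38400.0 Hz


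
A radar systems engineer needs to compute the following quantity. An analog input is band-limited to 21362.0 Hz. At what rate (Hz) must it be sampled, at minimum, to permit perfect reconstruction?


The Nyquist rate is twice the maximum frequency component.
fs_min = 2 * fmax
      = 2 * 21362.0
      = 42724.0 Hz

42724.0


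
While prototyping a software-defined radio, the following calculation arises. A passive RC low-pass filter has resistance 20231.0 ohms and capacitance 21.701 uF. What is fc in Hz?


Cutoff frequency of a first-order RC filter:
fc = 1 / (2 * pi * R * C)
C = 21.701 uF = 2.1701e-05 F
fc = 1 / (2 * pi * 20231.0 * 2.1701e-05)
   = 1 / 2.7585252614272
   = 0.362513 Hz

0.362513 Hz


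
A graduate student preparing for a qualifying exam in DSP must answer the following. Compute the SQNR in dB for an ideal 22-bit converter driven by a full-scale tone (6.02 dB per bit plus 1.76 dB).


Theoretical SNR for a full-scale sinusoid:
SNR = 6.02 * N + 1.76
    = 6.02 * 22 + 1.76
    = 132.44 + 1.76
    = 134.2 dB

134.2 dB


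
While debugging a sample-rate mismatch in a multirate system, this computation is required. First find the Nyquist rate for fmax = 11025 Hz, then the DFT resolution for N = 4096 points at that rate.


Step 1 — Nyquist sampling rate:
fs = 2 * fmax = 2 * 11025 = 22050 Hz

Step 2 — DFT bin spacing:
df = fs / N = 22050 / 4096 = 5.3833 Hz

5.3833 Hz


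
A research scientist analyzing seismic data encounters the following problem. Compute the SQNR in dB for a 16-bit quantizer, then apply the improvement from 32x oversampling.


Step 1 — baseline SQNR at Nyquist:
SQNR_base = 6.02*N + 1.76
          = 6.02*16 + 1.76
          = 98.08 dB

Step 2 — oversampling processing gain:
G = 10*log10(OSR) = 10*log10(32) = 15.05 dB

Step 3 — total:
SQNR_total = 98.08 + 15.05 = 113.13 dB

Base SQNR = 98.08 dB; oversampled SQNR = 113.13 dB


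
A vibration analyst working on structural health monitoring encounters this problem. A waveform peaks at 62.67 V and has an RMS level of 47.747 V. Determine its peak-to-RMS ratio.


Crest factor is the ratio of peak to RMS:
CF = V_peak / V_rms
   = 62.67 / 47.747
   = 1.3125

1.3125


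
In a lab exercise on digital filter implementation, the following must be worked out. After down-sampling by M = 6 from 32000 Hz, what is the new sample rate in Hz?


Decimation reduces the sample rate:
fs_out = fs_in / M
       = 32000 / 6
       = 5333.3333 Hz

5333.3333 Hz


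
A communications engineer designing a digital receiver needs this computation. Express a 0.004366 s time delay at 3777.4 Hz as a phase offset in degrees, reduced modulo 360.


Phase shift from frequency and time delay:
phi = 360 * f * t_delay
    = 360 * 3777.4 * 0.004366
    = 5937.17 degrees
    mod 360 = 177.17 degrees

177.17 degrees


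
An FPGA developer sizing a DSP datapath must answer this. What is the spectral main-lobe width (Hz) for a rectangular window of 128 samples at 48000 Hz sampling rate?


Main lobe width for a rectangular window:
Width = 2 * fs / N
      = 2 * 48000 / 128
      = 96000 / 128
      = 750.0 Hz

750.0 Hz


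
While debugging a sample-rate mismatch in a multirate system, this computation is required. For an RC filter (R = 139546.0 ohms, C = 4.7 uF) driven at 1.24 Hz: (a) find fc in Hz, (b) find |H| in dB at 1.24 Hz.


Step 1 — cutoff frequency:
fc = 1 / (2*pi*R*C)
C = 4.7 uF = 4.7e-06 F
fc = 1 / (2*pi*139546.0*4.7e-06)
   = 0.242664 Hz

Step 2 — magnitude at f = 1.24 Hz:
|H(f)| = 1 / sqrt(1 + (f/fc)^2)
f/fc = 1.24 / 0.242664 = 5.109946
|H| = 1 / sqrt(1 + 26.111548) = 0.1920538
|H|_dB = 20*log10(0.1920538) = -14.33 dB

fc = 0.242664 Hz; |H(1.24 Hz)| = -14.33 dB


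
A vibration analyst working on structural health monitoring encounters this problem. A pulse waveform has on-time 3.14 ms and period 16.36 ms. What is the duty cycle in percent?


Duty cycle as a percentage:
DC = (t_on / T) * 100
   = (3.14 / 16.36) * 100
   = 0.191932 * 100
   = 19.19 %

19.19 %


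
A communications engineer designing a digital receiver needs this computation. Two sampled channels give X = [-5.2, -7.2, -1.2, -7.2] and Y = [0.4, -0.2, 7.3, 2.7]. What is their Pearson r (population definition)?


Pearson correlation coefficient (population):
r = cov(X,Y) / (std(X) * std(Y))
Mean X = -5.2, Mean Y = 2.55
Cov(X,Y) = 6.05
Std(X) = 2.44949, Std(Y) = 2.948305
r = 0.8377

0.8377


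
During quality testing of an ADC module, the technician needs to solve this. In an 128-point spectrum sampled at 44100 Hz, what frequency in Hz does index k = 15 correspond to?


Frequency of DFT bin k:
f_k = k * fs / N
    = 15 * 44100 / 128
    = 661500 / 128
    = 5167.969 Hz

5167.969 Hz


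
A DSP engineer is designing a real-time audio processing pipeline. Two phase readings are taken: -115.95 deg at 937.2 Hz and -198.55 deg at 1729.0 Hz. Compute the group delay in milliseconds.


Group delay from phase difference:
tau = -d(phi)/d(omega)
d(phi) = -82.6 deg = -1.441642 rad
d(omega) = 2*pi*(1729.0 - 937.2) = 4975.0261 rad/s
tau = -(-1.441642) / 4975.0261
    = 0.2898 ms

0.2898 ms


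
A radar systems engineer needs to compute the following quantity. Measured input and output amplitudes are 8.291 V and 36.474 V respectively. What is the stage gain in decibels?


Voltage gain in dB:
G = 20 * log10(Vout / Vin)
  = 20 * log10(36.474 / 8.291)
  = 20 * log10(4.399228)
  = 20 * 0.643376
  = 12.87 dB

12.87 dB


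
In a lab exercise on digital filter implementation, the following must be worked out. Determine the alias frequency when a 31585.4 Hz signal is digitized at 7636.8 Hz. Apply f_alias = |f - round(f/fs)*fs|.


Compute the nearest integer multiple of fs to the signal:
n = round(31585.4 / 7636.8) = 4
f_alias = |31585.4 - 4 * 7636.8|
        = |31585.4 - 30547.2|
        = 1038.2 Hz

1038.2


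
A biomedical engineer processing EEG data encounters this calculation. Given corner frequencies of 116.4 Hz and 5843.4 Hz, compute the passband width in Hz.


Bandwidth is the difference of -3dB frequencies:
BW = f_high - f_low
   = 5843.4 - 116.4
   = 5727.0 Hz

5727.0 Hz


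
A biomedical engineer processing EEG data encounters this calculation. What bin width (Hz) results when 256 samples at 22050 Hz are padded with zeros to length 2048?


Frequency resolution after zero-padding:
N_padded = 256 * 8 = 2048
df = fs / N_padded
   = 22050 / 2048
   = 10.7666 Hz

10.7666 Hz


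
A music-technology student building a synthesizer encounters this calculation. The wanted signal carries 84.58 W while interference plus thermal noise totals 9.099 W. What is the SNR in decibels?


SNR in decibels:
SNR = 10 * log10(Ps / Pn)
    = 10 * log10(84.58 / 9.099)
    = 10 * log10(9.2955)
    = 10 * 0.9683
    = 9.68 dB

9.68 dB


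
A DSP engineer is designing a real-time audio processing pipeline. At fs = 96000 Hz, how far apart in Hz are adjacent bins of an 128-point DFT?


DFT frequency resolution:
df = fs / N
   = 96000 / 128
   = 750.0 Hz

750.0 Hz


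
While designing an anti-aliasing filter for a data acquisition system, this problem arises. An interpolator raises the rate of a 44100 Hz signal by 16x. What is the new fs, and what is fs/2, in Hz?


Step 1 — output sample rate after interpolation by L:
fs_out = L * fs_in = 16 * 44100 = 705600 Hz

Step 2 — Nyquist frequency of the output stream:
f_Nyq = fs_out / 2 = 705600 / 2 = 352800.0 Hz

fs_out = 705600 Hz; f_Nyquist = 352800.0 Hz


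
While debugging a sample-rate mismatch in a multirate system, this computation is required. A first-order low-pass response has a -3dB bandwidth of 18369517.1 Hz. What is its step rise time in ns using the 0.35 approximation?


Rise time from bandwidth relationship:
tr = 0.35 / BW
   = 0.35 / 18369517.1
   = 1.905330435e-08 s
   = 19.0533 ns

19.0533 ns


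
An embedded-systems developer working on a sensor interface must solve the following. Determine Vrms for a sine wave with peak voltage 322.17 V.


RMS voltage for a sinusoidal waveform:
V_rms = V_peak / sqrt(2)
      = 322.17 / 1.414214
      = 227.809 V

227.809 V


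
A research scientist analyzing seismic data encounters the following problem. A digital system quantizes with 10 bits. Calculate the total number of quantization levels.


Number of quantization levels = 2^N
= 2^10
= 1024

1024


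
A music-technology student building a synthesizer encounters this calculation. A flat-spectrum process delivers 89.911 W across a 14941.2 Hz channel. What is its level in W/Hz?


Power spectral density:
PSD = P / BW
    = 89.911 / 14941.2
    = 0.00601766 W/Hz

0.00601766 W/Hz


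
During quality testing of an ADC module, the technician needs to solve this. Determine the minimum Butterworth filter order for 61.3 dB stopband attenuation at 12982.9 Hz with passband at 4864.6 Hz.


Butterworth filter order formula:
n = log10(10^(A/10) - 1) / (2 * log10(f_stop/f_pass))
10^(61.3/10) - 1 = 1348961.8826
f_stop/f_pass = 12982.9 / 4864.6 = 2.6689
n = 7.1894 -> ceil = 8

8


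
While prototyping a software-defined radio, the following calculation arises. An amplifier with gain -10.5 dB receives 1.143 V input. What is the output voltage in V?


Output voltage from dB gain:
V_out = V_in * 10^(gain_dB / 20)
      = 1.143 * 10^(-10.5 / 20)
      = 1.143 * 0.298538
      = 0.3412 V

0.3412 V


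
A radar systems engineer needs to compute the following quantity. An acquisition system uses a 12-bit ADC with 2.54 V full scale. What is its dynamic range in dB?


Dynamic range from full-scale to LSB:
V_min = V_max / 2^bits = 2.54 / 2^12
DR = 20 * log10(V_max / V_min)
   = 20 * log10(2^12)
   = 20 * 12 * log10(2)
   = 72.25 dB

72.25 dB


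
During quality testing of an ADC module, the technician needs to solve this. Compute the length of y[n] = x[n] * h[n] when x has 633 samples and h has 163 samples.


Linear convolution output length:
L = N + M - 1
  = 633 + 163 - 1
  = 795 samples

795


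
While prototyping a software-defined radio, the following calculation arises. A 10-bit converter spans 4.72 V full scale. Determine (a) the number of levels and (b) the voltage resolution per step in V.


Step 1 — number of quantization levels:
L = 2^N = 2^10 = 1024

Step 2 — LSB step size:
delta = Vfs / L
      = 4.72 / 1024
      = 0.00460937 V

Levels = 1024; step size = 0.00460937 V


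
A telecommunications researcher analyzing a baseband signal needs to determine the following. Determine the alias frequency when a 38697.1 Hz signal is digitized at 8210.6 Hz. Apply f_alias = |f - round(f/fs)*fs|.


Compute the nearest integer multiple of fs to the signal:
n = round(38697.1 / 8210.6) = 5
f_alias = |38697.1 - 5 * 8210.6|
        = |38697.1 - 41053.0|
        = 2355.9 Hz

2355.9


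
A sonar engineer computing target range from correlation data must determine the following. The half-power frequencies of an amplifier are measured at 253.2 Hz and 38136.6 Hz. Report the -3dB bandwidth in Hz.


Bandwidth is the difference of -3dB frequencies:
BW = f_high - f_low
   = 38136.6 - 253.2
   = 37883.4 Hz

37883.4 Hz


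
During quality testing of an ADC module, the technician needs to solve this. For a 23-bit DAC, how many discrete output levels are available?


Number of quantization levels = 2^N
= 2^23
= 8388608

8388608


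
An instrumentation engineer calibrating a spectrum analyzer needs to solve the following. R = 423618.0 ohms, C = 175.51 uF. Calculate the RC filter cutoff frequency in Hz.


Cutoff frequency of a first-order RC filter:
fc = 1 / (2 * pi * R * C)
C = 175.51 uF = 0.00017551 F
fc = 1 / (2 * pi * 423618.0 * 0.00017551)
   = 1 / 467.1497707556
   = 0.002141 Hz

0.002141 Hz


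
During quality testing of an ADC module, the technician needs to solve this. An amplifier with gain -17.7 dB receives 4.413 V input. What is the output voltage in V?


Output voltage from dB gain:
V_out = V_in * 10^(gain_dB / 20)
      = 4.413 * 10^(-17.7 / 20)
      = 4.413 * 0.130317
      = 0.5751 V

0.5751 V


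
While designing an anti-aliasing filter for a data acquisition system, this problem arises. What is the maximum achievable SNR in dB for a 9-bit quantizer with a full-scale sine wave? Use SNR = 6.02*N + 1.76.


Theoretical SNR for a full-scale sinusoid:
SNR = 6.02 * N + 1.76
    = 6.02 * 9 + 1.76
    = 54.18 + 1.76
    = 55.94 dB

55.94 dB


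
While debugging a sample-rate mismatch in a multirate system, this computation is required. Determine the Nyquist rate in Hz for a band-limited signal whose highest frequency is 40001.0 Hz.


The Nyquist rate is twice the maximum frequency component.
fs_min = 2 * fmax
      = 2 * 40001.0
      = 80002.0 Hz

80002.0


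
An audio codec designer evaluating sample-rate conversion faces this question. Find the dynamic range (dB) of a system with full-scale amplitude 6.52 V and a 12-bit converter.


Dynamic range from full-scale to LSB:
V_min = V_max / 2^bits = 6.52 / 2^12
DR = 20 * log10(V_max / V_min)
   = 20 * log10(2^12)
   = 20 * 12 * log10(2)
   = 72.25 dB

72.25 dB


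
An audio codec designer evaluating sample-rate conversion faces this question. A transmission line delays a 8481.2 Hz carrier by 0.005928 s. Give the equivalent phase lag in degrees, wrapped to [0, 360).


Phase shift from frequency and time delay:
phi = 360 * f * t_delay
    = 360 * 8481.2 * 0.005928
    = 18099.56 degrees
    mod 360 = 99.56 degrees

99.56 degrees


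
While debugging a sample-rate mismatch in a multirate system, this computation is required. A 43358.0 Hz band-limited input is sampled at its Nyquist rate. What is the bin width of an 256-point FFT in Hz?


Step 1 — Nyquist sampling rate:
fs = 2 * fmax = 2 * 43358.0 = 86716.0 Hz

Step 2 — DFT bin spacing:
df = fs / N = 86716.0 / 256 = 338.7344 Hz

338.7344 Hz


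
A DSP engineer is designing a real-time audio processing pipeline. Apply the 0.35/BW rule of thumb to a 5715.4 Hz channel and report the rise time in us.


Rise time from bandwidth relationship:
tr = 0.35 / BW
   = 0.35 / 5715.4
   = 6.123805858e-05 s
   = 61.2381 us

61.2381 us


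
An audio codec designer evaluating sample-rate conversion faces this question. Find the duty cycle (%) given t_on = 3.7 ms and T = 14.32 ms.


Duty cycle as a percentage:
DC = (t_on / T) * 100
   = (3.7 / 14.32) * 100
   = 0.25838 * 100
   = 25.84 %

25.84 %


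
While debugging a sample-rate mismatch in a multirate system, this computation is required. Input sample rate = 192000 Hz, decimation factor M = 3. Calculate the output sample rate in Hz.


Decimation reduces the sample rate:
fs_out = fs_in / M
       = 192000 / 3
       = 64000.0 Hz

64000.0 Hz


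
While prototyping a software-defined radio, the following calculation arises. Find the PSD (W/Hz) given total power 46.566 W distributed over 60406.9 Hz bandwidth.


Power spectral density:
PSD = P / BW
    = 46.566 / 60406.9
    = 0.00077087 W/Hz

0.00077087 W/Hz


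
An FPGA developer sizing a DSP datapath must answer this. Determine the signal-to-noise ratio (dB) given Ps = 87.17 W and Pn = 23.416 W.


SNR in decibels:
SNR = 10 * log10(Ps / Pn)
    = 10 * log10(87.17 / 23.416)
    = 10 * log10(3.7227)
    = 10 * 0.5709
    = 5.71 dB

5.71 dB


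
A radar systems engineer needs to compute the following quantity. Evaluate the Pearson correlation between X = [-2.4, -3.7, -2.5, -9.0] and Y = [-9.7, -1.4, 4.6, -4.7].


Pearson correlation coefficient (population):
r = cov(X,Y) / (std(X) * std(Y))
Mean X = -4.4, Mean Y = -2.8
Cov(X,Y) = 2.495
Std(X) = 2.704626, Std(Y) = 5.194709
r = 0.1776

0.1776


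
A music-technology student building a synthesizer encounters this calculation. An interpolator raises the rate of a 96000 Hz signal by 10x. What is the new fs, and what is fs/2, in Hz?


Step 1 — output sample rate after interpolation by L:
fs_out = L * fs_in = 10 * 96000 = 960000 Hz

Step 2 — Nyquist frequency of the output stream:
f_Nyq = fs_out / 2 = 960000 / 2 = 480000.0 Hz

fs_out = 960000 Hz; f_Nyquist = 480000.0 Hz


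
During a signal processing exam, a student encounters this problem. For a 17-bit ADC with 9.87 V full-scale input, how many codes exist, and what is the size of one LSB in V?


Step 1 — number of quantization levels:
L = 2^N = 2^17 = 131072

Step 2 — LSB step size:
delta = Vfs / L
      = 9.87 / 131072
      = 7.53e-05 V

Levels = 131072; step size = 7.53e-05 V


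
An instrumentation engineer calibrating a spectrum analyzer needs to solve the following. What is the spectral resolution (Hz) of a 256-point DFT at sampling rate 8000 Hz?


DFT frequency resolution:
df = fs / N
   = 8000 / 256
   = 31.25 Hz

31.25 Hz


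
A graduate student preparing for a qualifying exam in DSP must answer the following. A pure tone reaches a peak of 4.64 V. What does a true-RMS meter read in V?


RMS voltage for a sinusoidal waveform:
V_rms = V_peak / sqrt(2)
      = 4.64 / 1.414214
      = 3.281 V

3.281 V


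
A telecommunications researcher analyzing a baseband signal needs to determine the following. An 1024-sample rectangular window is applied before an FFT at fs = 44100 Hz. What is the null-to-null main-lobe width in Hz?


Main lobe width for a rectangular window:
Width = 2 * fs / N
      = 2 * 44100 / 1024
      = 88200 / 1024
      = 86.133 Hz

86.133 Hz


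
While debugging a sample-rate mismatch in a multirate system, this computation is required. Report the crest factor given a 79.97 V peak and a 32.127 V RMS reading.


Crest factor is the ratio of peak to RMS:
CF = V_peak / V_rms
   = 79.97 / 32.127
   = 2.4892

2.4892


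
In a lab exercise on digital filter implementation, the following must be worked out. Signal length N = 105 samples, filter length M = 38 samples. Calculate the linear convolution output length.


Linear convolution output length:
L = N + M - 1
  = 105 + 38 - 1
  = 142 samples

142


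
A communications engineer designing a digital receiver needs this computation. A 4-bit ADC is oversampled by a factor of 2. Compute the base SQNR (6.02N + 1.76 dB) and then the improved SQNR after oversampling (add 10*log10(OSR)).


Step 1 — baseline SQNR at Nyquist:
SQNR_base = 6.02*N + 1.76
          = 6.02*4 + 1.76
          = 25.84 dB

Step 2 — oversampling processing gain:
G = 10*log10(OSR) = 10*log10(2) = 3.01 dB

Step 3 — total:
SQNR_total = 25.84 + 3.01 = 28.85 dB

Base SQNR = 25.84 dB; oversampled SQNR = 28.85 dB


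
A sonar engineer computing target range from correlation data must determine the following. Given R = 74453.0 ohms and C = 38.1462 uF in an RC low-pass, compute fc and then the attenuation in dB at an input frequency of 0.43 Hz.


Step 1 — cutoff frequency:
fc = 1 / (2*pi*R*C)
C = 38.1462 uF = 3.81462e-05 F
fc = 1 / (2*pi*74453.0*3.81462e-05)
   = 0.0560385 Hz

Step 2 — magnitude at f = 0.43 Hz:
|H(f)| = 1 / sqrt(1 + (f/fc)^2)
f/fc = 0.43 / 0.0560385 = 7.673296
|H| = 1 / sqrt(1 + 58.879472) = 0.1292293
|H|_dB = 20*log10(0.1292293) = -17.77 dB

fc = 0.0560385 Hz; |H(0.43 Hz)| = -17.77 dB


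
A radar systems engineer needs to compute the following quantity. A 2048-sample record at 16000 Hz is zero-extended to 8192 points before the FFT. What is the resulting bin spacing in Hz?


Frequency resolution after zero-padding:
N_padded = 2048 * 4 = 8192
df = fs / N_padded
   = 16000 / 8192
   = 1.9531 Hz

1.9531 Hz


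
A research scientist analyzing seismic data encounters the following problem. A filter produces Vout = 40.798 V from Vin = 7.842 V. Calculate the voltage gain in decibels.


Voltage gain in dB:
G = 20 * log10(Vout / Vin)
  = 20 * log10(40.798 / 7.842)
  = 20 * log10(5.202499)
  = 20 * 0.716212
  = 14.32 dB

14.32 dB


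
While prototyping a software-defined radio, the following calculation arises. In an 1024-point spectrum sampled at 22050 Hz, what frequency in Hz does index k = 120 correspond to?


Frequency of DFT bin k:
f_k = k * fs / N
    = 120 * 22050 / 1024
    = 2646000 / 1024
    = 2583.984 Hz

2583.984 Hz


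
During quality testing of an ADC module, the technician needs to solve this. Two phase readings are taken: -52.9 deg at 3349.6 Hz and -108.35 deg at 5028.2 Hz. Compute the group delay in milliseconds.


Group delay from phase difference:
tau = -d(phi)/d(omega)
d(phi) = -55.45 deg = -0.967785 rad
d(omega) = 2*pi*(5028.2 - 3349.6) = 10546.9549 rad/s
tau = -(-0.967785) / 10546.9549
    = 0.0918 ms

0.0918 ms


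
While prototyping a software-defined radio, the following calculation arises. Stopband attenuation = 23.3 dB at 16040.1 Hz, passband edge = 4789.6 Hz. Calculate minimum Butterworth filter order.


Butterworth filter order formula:
n = log10(10^(A/10) - 1) / (2 * log10(f_stop/f_pass))
10^(23.3/10) - 1 = 212.7962
f_stop/f_pass = 16040.1 / 4789.6 = 3.3489
n = 2.2175 -> ceil = 3

3


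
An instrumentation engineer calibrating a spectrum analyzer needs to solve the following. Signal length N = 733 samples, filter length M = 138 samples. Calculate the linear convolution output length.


Linear convolution output length:
L = N + M - 1
  = 733 + 138 - 1
  = 870 samples

870


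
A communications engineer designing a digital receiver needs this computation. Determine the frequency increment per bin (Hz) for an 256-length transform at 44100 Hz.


DFT frequency resolution:
df = fs / N
   = 44100 / 256
   = 172.2656 Hz

172.2656 Hz


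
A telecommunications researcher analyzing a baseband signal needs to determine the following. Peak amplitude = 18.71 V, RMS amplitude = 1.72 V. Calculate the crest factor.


Crest factor is the ratio of peak to RMS:
CF = V_peak / V_rms
   = 18.71 / 1.72
   = 10.8779

10.8779


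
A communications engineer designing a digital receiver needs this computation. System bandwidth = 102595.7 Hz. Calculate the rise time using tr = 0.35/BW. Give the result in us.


Rise time from bandwidth relationship:
tr = 0.35 / BW
   = 0.35 / 102595.7
   = 3.411449018e-06 s
   = 3.4114 us

3.4114 us


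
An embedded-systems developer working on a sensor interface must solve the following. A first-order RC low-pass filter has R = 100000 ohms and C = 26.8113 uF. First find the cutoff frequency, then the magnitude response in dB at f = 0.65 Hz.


Step 1 — cutoff frequency:
fc = 1 / (2*pi*R*C)
C = 26.8113 uF = 2.68113e-05 F
fc = 1 / (2*pi*100000*2.68113e-05)
   = 0.0593611 Hz

Step 2 — magnitude at f = 0.65 Hz:
|H(f)| = 1 / sqrt(1 + (f/fc)^2)
f/fc = 0.65 / 0.0593611 = 10.949932
|H| = 1 / sqrt(1 + 119.901011) = 0.0909463
|H|_dB = 20*log10(0.0909463) = -20.82 dB

fc = 0.0593611 Hz; |H(0.65 Hz)| = -20.82 dB


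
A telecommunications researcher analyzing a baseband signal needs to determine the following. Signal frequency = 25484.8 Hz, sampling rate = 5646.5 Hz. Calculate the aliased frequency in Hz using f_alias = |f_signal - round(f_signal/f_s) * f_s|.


Compute the nearest integer multiple of fs to the signal:
n = round(25484.8 / 5646.5) = 5
f_alias = |25484.8 - 5 * 5646.5|
        = |25484.8 - 28232.5|
        = 2747.7 Hz

2747.7


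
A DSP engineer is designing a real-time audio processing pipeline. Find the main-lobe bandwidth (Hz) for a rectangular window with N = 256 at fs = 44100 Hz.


Main lobe width for a rectangular window:
Width = 2 * fs / N
      = 2 * 44100 / 256
      = 88200 / 256
      = 344.531 Hz

344.531 Hz


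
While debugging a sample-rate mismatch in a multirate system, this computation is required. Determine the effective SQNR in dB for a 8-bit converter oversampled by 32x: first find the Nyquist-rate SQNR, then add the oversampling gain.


Step 1 — baseline SQNR at Nyquist:
SQNR_base = 6.02*N + 1.76
          = 6.02*8 + 1.76
          = 49.92 dB

Step 2 — oversampling processing gain:
G = 10*log10(OSR) = 10*log10(32) = 15.05 dB

Step 3 — total:
SQNR_total = 49.92 + 15.05 = 64.97 dB

Base SQNR = 49.92 dB; oversampled SQNR = 64.97 dB


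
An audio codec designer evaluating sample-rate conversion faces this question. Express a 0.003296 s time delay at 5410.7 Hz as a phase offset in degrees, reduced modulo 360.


Phase shift from frequency and time delay:
phi = 360 * f * t_delay
    = 360 * 5410.7 * 0.003296
    = 6420.12 degrees
    mod 360 = 300.12 degrees

300.12 degrees


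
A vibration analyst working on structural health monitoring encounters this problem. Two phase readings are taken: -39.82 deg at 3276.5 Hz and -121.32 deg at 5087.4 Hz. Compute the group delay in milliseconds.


Group delay from phase difference:
tau = -d(phi)/d(omega)
d(phi) = -81.5 deg = -1.422443 rad
d(omega) = 2*pi*(5087.4 - 3276.5) = 11378.2203 rad/s
tau = -(-1.422443) / 11378.2203
    = 0.125 ms

0.125 ms


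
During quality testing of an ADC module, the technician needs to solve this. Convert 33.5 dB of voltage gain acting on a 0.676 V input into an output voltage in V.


Output voltage from dB gain:
V_out = V_in * 10^(gain_dB / 20)
      = 0.676 * 10^(33.5 / 20)
      = 0.676 * 47.315126
      = 31.985 V

31.985 V


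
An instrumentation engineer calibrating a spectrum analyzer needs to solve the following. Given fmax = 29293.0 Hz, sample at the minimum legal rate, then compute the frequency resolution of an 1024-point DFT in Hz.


Step 1 — Nyquist sampling rate:
fs = 2 * fmax = 2 * 29293.0 = 58586.0 Hz

Step 2 — DFT bin spacing:
df = fs / N = 58586.0 / 1024 = 57.2129 Hz

57.2129 Hz
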